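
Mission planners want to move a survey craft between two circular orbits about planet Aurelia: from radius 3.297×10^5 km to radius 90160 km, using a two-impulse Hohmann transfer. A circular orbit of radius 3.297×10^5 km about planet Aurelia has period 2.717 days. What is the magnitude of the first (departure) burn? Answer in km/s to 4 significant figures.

Δv₁ = 3.041 km/s

From Kepler's third law T² = 4π²r³/μ at r = 3.297×10^5 km, T = 2.717 days = 2.717 × 86400 s = 2.347488×10^5 s: μ = 4π²r³/T² = 2.56750×10^7 km³/s².
Semi-major axis of the transfer orbit: a_t = (3.297×10^5 + 90160)/2 = 2.0993×10^5 km.
On the circular orbit at r = 3.297×10^5 km, v_c = √(μ/r) = 8.8246 km/s.
Vis-viva on the transfer ellipse at r = 3.297×10^5 km gives v_t = √[μ(2/r − 1/a_t)] = 5.7832 km/s.
Δv₁ = |v_t − v_c| = |5.7832 − 8.8246| = 3.041 km/s.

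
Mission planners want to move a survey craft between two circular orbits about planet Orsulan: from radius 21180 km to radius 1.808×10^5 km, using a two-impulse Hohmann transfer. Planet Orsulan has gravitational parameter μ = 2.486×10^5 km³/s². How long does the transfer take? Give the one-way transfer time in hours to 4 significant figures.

Transfer-ellipse semi-major axis a_t = (r₁ + r₂)/2 = (21180 + 1.808×10^5)/2 = 1.0099×10^5 km.
Transfer time t = π√(a_t³/μ) = π√((1.0099×10^5)³ / 2.486×10^5) = 2.022×10^5 s.
Converting: 2.022×10^5 s ÷ 3600 s/hour = 56.17 hours.

t = 56.17 hours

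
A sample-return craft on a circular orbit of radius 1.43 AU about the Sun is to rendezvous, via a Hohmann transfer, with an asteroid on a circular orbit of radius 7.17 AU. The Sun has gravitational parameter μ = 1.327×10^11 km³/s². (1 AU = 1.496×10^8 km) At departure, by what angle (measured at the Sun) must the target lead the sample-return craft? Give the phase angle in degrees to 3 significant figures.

In km: r₁ = 1.43 × 1.496×10^8 = 2.13928×10^8 km; r₂ = 7.17 × 1.496×10^8 = 1.072632×10^9 km.
Transfer-ellipse semi-major axis a_t = (r₁ + r₂)/2 = (2.13928×10^8 + 1.072632×10^9)/2 = 6.4328×10^8 km.
The half-period of the transfer ellipse is t = π√(a_t³/μ) = 1.407×10^8 s.
The target's mean motion on its circular orbit is ω₂ = √(μ/r₂³) = 1.037×10^-8 rad/s.
Angle swept by the target during transfer: ω₂·t = 1.4591 rad = 83.60°.
Arrival is 180° from departure on the ellipse, so φ = 180° − 83.60° = 96.4°.

φ = 96.4°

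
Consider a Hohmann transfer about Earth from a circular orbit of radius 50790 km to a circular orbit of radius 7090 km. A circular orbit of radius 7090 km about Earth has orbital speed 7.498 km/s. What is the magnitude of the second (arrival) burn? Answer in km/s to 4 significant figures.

From the circular-orbit relation v² = μ/r at r = 7090 km: μ = v²r = (7.498)² × 7090 = 3.98600×10^5 km³/s².
The Hohmann ellipse has a_t = (r₁ + r₂)/2 = 28940 km.
On the circular orbit at r = 7090 km, v_c = √(μ/r) = 7.498 km/s.
Transfer-orbit speed at the same r (vis-viva, a = a_t): v_t = √[μ(2/r − 1/a_t)] = 9.933 km/s.
Δv₂ = |v_t − v_c| = |9.933 − 7.498| = 2.435 km/s.

Δv₂ = 2.435 km/s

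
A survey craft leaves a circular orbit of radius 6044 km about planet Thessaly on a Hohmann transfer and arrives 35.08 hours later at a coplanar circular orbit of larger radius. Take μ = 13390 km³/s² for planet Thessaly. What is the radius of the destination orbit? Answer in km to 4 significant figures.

Transfer time t = 35.08 hours = 1.26288×10^5 s, and t = π√(a_t³/μ).
So a_t = (μ t²/π²)^(1/3) = (13390 × (1.26288×10^5)² / π²)^(1/3) = 27866 km.
Since a_t = (r₁ + r₂)/2, r₂ = 2a_t − r₁ = 2×27866 − 6044 = 49688 km.

r₂ = 49690 km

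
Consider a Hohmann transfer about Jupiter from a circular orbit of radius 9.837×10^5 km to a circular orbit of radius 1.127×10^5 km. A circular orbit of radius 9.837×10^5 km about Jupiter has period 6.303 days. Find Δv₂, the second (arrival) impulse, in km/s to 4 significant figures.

Δv₂ = 11.39 km/s

From Kepler's third law T² = 4π²r³/μ at r = 9.837×10^5 km, T = 6.303 days = 6.303 × 86400 s = 5.445792×10^5 s: μ = 4π²r³/T² = 1.26714×10^8 km³/s².
The Hohmann ellipse has a_t = (r₁ + r₂)/2 = 5.482×10^5 km.
On the circular orbit at r = 1.127×10^5 km, v_c = √(μ/r) = 33.53 km/s.
Vis-viva on the transfer ellipse at r = 1.127×10^5 km gives v_t = √[μ(2/r − 1/a_t)] = 44.92 km/s.
Δv₂ = |v_t − v_c| = |44.92 − 33.53| = 11.39 km/s.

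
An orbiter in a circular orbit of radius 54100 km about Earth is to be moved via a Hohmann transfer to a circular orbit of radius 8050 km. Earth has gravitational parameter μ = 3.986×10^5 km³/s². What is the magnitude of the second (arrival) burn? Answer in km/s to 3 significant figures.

Semi-major axis of the transfer orbit: a_t = (54100 + 8050)/2 = 31075 km.
Circular speed at r = 8050 km: v_c = √(μ/r) = 7.037 km/s.
Transfer-orbit speed at the same r (vis-viva, a = a_t): v_t = √[μ(2/r − 1/a_t)] = 9.285 km/s.
Δv₂ = |v_t − v_c| = |9.285 − 7.037| = 2.248 km/s.

Δv₂ = 2.25 km/s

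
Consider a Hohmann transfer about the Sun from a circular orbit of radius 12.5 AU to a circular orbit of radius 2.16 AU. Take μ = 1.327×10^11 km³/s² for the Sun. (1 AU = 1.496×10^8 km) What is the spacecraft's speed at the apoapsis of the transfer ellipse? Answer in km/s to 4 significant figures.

In km: r₁ = 12.5 × 1.496×10^8 = 1.870×10^9 km; r₂ = 2.16 × 1.496×10^8 = 3.23136×10^8 km.
Semi-major axis of the transfer orbit: a_t = (1.870×10^9 + 3.23136×10^8)/2 = 1.096568×10^9 km.
The apoapsis of the transfer ellipse is at r = 1.870×10^9 km.
Vis-viva: v = √[μ(2/r − 1/a_t)] = √[1.327×10^11 × (2/1.870×10^9 − 1/1.096568×10^9)] = 4.573 km/s.

v = 4.573 km/s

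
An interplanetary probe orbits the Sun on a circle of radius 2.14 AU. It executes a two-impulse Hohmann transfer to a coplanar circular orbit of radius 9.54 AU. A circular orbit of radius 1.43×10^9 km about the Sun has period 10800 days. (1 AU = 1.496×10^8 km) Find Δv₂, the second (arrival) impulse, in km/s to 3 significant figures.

From Kepler's third law T² = 4π²r³/μ at r = 1.43×10^9 km, T = 10800 days = 10800 × 86400 s = 9.3312×10^8 s: μ = 4π²r³/T² = 1.32585×10^11 km³/s².
In km: r₁ = 2.14 × 1.496×10^8 = 3.20144×10^8 km; r₂ = 9.54 × 1.496×10^8 = 1.427184×10^9 km.
The Hohmann ellipse has a_t = (r₁ + r₂)/2 = 8.73664×10^8 km.
Circular speed at r = 1.427184×10^9 km: v_c = √(μ/r) = 9.6384 km/s.
Vis-viva on the transfer ellipse at r = 1.427184×10^9 km gives v_t = √[μ(2/r − 1/a_t)] = 5.8345 km/s.
Δv₂ = |v_t − v_c| = |5.8345 − 9.6384| = 3.804 km/s.

Δv₂ = 3.80 km/s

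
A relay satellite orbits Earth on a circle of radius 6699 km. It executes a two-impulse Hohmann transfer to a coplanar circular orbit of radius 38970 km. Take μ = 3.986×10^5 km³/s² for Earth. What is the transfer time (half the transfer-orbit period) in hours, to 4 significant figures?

t = 4.769 hours

The Hohmann ellipse has a_t = (r₁ + r₂)/2 = 22834.5 km.
By Kepler's third law the transfer-orbit period is T = 2π√(a_t³/μ), so t = T/2 = 17170 s.
Converting: 17170 s ÷ 3600 s/hour = 4.769 hours.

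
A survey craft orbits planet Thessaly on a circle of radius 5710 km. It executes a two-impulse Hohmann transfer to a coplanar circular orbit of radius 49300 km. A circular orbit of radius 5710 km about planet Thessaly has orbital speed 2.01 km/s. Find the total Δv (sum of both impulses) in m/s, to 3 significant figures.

Δv = 1050 m/s

From the circular-orbit relation v² = μ/r at r = 5710 km: μ = v²r = (2.01)² × 5710 = 23069.0 km³/s².
The Hohmann ellipse has a_t = (r₁ + r₂)/2 = 27505 km.
At r₁ the circular-orbit speed is v₁ = √(μ/r₁) = 2.010 km/s.
Transfer-orbit speed at r₁ (vis-viva): v_p = √[μ(2/r₁ − 1/a_t)] = 2.691 km/s.
First burn Δv₁ = |v_p − v₁| = 0.6810 km/s.
At r₂, v₂ = √(μ/r₂) = 0.6841 km/s.
Transfer-orbit speed at r₂: v_a = √[μ(2/r₂ − 1/a_t)] = 0.3117 km/s.
Second burn Δv₂ = |v₂ − v_a| = 0.3724 km/s.
Δv = Δv₁ + Δv₂ = 0.6810 + 0.3724 = 1.053 km/s.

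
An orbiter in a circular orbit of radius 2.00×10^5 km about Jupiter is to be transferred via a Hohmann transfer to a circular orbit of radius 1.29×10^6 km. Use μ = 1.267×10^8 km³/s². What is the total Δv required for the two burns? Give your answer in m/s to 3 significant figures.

Δv = 12700 m/s

Semi-major axis of the transfer orbit: a_t = (2.000×10^5 + 1.290×10^6)/2 = 7.450×10^5 km.
Circular speed at r₁: v₁ = √(μ/r₁) = √(1.267×10^8/2.000×10^5) = 25.169 km/s.
On the transfer ellipse at r₁, v² = μ(2/r − 1/a) gives v_p = √[μ(2/r₁ − 1/a_t)] = 33.120 km/s.
First burn Δv₁ = |v_p − v₁| = 7.951 km/s.
At r₂, v₂ = √(μ/r₂) = 9.9105 km/s.
Transfer-orbit speed at r₂: v_a = √[μ(2/r₂ − 1/a_t)] = 5.1349 km/s.
Second burn Δv₂ = |v₂ − v_a| = 4.776 km/s.
Δv = Δv₁ + Δv₂ = 7.951 + 4.776 = 12.73 km/s.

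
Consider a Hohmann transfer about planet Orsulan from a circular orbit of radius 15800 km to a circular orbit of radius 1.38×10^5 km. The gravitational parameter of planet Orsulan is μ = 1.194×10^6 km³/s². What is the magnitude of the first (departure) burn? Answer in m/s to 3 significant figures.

Δv₁ = 2950 m/s

Transfer-ellipse semi-major axis a_t = (r₁ + r₂)/2 = (15800 + 1.380×10^5)/2 = 76900 km.
Circular speed at r = 15800 km: v_c = √(μ/r) = 8.6931 km/s.
Vis-viva on the transfer ellipse at r = 15800 km gives v_t = √[μ(2/r − 1/a_t)] = 11.645 km/s.
Δv₁ = |v_t − v_c| = |11.645 − 8.6931| = 2.952 km/s.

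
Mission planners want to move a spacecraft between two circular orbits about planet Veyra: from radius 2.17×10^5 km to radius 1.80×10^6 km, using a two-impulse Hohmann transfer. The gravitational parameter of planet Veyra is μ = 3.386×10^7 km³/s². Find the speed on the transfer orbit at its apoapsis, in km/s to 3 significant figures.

v = 2.01 km/s

The Hohmann ellipse has a_t = (r₁ + r₂)/2 = 1.0085×10^6 km.
At apoapsis, r = 1.800×10^6 km.
From the vis-viva equation, v = √[μ(2/r − 1/a_t)] = 2.012 km/s.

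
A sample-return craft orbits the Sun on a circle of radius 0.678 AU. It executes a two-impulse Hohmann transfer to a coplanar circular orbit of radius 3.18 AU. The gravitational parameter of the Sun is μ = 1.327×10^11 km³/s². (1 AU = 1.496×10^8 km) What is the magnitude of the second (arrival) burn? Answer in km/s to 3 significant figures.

In km: r₁ = 0.678 × 1.496×10^8 = 1.014288×10^8 km; r₂ = 3.18 × 1.496×10^8 = 4.75728×10^8 km.
Transfer-ellipse semi-major axis a_t = (r₁ + r₂)/2 = (1.014288×10^8 + 4.75728×10^8)/2 = 2.885784×10^8 km.
Circular speed at r = 4.75728×10^8 km: v_c = √(μ/r) = 16.702 km/s.
Vis-viva on the transfer ellipse at r = 4.75728×10^8 km gives v_t = √[μ(2/r − 1/a_t)] = 9.9016 km/s.
Δv₂ = |v_t − v_c| = |9.9016 − 16.702| = 6.800 km/s.

Δv₂ = 6.80 km/s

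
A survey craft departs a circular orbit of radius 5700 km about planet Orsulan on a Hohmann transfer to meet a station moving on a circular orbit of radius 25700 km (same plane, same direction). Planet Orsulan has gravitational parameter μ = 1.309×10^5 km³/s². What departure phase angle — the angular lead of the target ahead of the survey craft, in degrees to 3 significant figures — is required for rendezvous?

Semi-major axis of the transfer orbit: a_t = (5700 + 25700)/2 = 15700 km.
The half-period of the transfer ellipse is t = π√(a_t³/μ) = 17081.6 s.
The target's mean motion on its circular orbit is ω₂ = √(μ/r₂³) = 8.78153×10^-5 rad/s.
Angle swept by the target during transfer: ω₂·t = 1.50003 rad = 85.945°.
Arrival is 180° from departure on the ellipse, so φ = 180° − 85.945° = 94.1°.

φ = 94.1°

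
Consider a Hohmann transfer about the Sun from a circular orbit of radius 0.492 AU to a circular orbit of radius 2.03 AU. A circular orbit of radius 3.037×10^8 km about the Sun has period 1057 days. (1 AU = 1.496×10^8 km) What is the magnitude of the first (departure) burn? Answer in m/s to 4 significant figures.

From Kepler's third law T² = 4π²r³/μ at r = 3.037×10^8 km, T = 1057 days = 1057 × 86400 s = 9.13248×10^7 s: μ = 4π²r³/T² = 1.32592×10^11 km³/s².
In km: r₁ = 0.492 × 1.496×10^8 = 7.36032×10^7 km; r₂ = 2.03 × 1.496×10^8 = 3.03688×10^8 km.
Semi-major axis of the transfer orbit: a_t = (7.36032×10^7 + 3.03688×10^8)/2 = 1.886456×10^8 km.
Circular speed at r = 7.36032×10^7 km: v_c = √(μ/r) = 42.44 km/s.
Vis-viva on the transfer ellipse at r = 7.36032×10^7 km gives v_t = √[μ(2/r − 1/a_t)] = 53.85 km/s.
Δv₁ = |v_t − v_c| = |53.85 − 42.44| = 11.41 km/s.

Δv₁ = 11410 m/s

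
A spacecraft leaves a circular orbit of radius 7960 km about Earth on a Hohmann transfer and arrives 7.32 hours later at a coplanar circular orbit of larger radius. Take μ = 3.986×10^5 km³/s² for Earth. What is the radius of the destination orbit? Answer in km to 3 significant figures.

r₂ = 52800 km

Transfer time t = 7.32 hours = 26352 s, and t = π√(a_t³/μ).
So a_t = (μ t²/π²)^(1/3) = (3.986×10^5 × (26352)² / π²)^(1/3) = 30382 km.
Since a_t = (r₁ + r₂)/2, r₂ = 2a_t − r₁ = 2×30382 − 7960 = 52804 km.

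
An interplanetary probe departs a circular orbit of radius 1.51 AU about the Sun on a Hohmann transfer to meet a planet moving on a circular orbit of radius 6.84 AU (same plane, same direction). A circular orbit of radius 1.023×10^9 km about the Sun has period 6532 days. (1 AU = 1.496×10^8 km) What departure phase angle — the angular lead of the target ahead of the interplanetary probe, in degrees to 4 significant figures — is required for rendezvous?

From Kepler's third law T² = 4π²r³/μ at r = 1.023×10^9 km, T = 6532 days = 6532 × 86400 s = 5.643648×10^8 s: μ = 4π²r³/T² = 1.32699×10^11 km³/s².
In km: r₁ = 1.51 × 1.496×10^8 = 2.25896×10^8 km; r₂ = 6.84 × 1.496×10^8 = 1.023264×10^9 km.
The Hohmann ellipse has a_t = (r₁ + r₂)/2 = 6.2458×10^8 km.
Transfer time t = π√(a_t³/μ) = 1.346166×10^8 s.
Target angular speed ω₂ = √(μ/r₂³) = 1.112889×10^-8 rad/s.
Angle swept by the target during transfer: ω₂·t = 1.49813 rad = 85.84°.
Arrival is 180° from departure on the ellipse, so φ = 180° − 85.84° = 94.16°.

φ = 94.16°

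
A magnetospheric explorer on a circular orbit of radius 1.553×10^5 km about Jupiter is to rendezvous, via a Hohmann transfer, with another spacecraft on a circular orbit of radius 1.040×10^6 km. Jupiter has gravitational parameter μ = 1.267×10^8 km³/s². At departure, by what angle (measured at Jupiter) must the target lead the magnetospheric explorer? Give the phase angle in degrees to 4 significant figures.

φ = 101.6°

Transfer-ellipse semi-major axis a_t = (r₁ + r₂)/2 = (1.553×10^5 + 1.040×10^6)/2 = 5.9765×10^5 km.
The half-period of the transfer ellipse is t = π√(a_t³/μ) = 1.28953×10^5 s.
The target's mean motion on its circular orbit is ω₂ = √(μ/r₂³) = 1.06130×10^-5 rad/s.
Angle swept by the target during transfer: ω₂·t = 1.36858 rad = 78.41°.
The magnetospheric explorer traverses 180° on the transfer ellipse, so the target must lead by 180° − 78.41° = 101.6°.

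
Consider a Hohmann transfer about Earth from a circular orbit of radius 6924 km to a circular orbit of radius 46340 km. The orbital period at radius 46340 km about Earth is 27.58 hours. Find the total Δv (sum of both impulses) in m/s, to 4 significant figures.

Δv = 3858 m/s

From Kepler's third law T² = 4π²r³/μ at r = 46340 km, T = 27.58 hours = 27.58 × 3600 s = 99288 s: μ = 4π²r³/T² = 3.98505×10^5 km³/s².
Semi-major axis of the transfer orbit: a_t = (6924 + 46340)/2 = 26632 km.
At r₁ the circular-orbit speed is v₁ = √(μ/r₁) = 7.58645 km/s.
Transfer-orbit speed at r₁ (v² = μ(2/r − 1/a)): v_p = √[μ(2/r₁ − 1/a_t)] = 10.0072 km/s.
First burn Δv₁ = |v_p − v₁| = 2.421 km/s.
Circular speed at r₂: v₂ = √(μ/r₂) = 2.9325 km/s.
Transfer-orbit speed at r₂: v_a = √[μ(2/r₂ − 1/a_t)] = 1.4953 km/s.
Second burn Δv₂ = |v₂ − v_a| = 1.437 km/s.
Total Δv = Δv₁ + Δv₂ = 3.858 km/s.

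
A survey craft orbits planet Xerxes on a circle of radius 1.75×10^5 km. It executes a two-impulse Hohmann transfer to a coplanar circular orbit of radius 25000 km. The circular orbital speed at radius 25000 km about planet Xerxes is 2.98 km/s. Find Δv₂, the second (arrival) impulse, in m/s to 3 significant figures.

From the circular-orbit relation v² = μ/r at r = 25000 km: μ = v²r = (2.98)² × 25000 = 2.22010×10^5 km³/s².
The Hohmann ellipse has a_t = (r₁ + r₂)/2 = 1.000×10^5 km.
On the circular orbit at r = 25000 km, v_c = √(μ/r) = 2.9800 km/s.
Vis-viva on the transfer ellipse at r = 25000 km gives v_t = √[μ(2/r − 1/a_t)] = 3.9422 km/s.
Δv₂ = |v_t − v_c| = |3.9422 − 2.9800| = 0.9622 km/s.

Δv₂ = 962 m/s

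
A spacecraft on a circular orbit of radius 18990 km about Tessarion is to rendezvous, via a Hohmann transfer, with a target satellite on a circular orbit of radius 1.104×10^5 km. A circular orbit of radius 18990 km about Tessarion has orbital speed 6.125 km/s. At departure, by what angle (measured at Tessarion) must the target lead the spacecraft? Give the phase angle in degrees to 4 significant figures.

From the circular-orbit relation v² = μ/r at r = 18990 km: μ = v²r = (6.125)² × 18990 = 7.12422×10^5 km³/s².
Transfer-ellipse semi-major axis a_t = (r₁ + r₂)/2 = (18990 + 1.104×10^5)/2 = 64695 km.
The half-period of the transfer ellipse is t = π√(a_t³/μ) = 61247 s.
The target's mean motion on its circular orbit is ω₂ = √(μ/r₂³) = 2.3010×10^-5 rad/s.
Angle swept by the target during transfer: ω₂·t = 1.4093 rad = 80.75°.
Arrival is 180° from departure on the ellipse, so φ = 180° − 80.75° = 99.25°.

φ = 99.25°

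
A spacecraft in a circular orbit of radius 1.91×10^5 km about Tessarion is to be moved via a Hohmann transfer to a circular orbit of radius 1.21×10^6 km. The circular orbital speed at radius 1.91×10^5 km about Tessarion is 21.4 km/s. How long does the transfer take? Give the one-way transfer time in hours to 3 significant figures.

t = 54.7 hours

From the circular-orbit relation v² = μ/r at r = 1.91×10^5 km: μ = v²r = (21.4)² × 1.91×10^5 = 8.74704×10^7 km³/s².
The Hohmann ellipse has a_t = (r₁ + r₂)/2 = 7.005×10^5 km.
Transfer time t = π√(a_t³/μ) = π√((7.005×10^5)³ / 8.74704×10^7) = 1.969×10^5 s.
Converting: 1.969×10^5 s ÷ 3600 s/hour = 54.7 hours.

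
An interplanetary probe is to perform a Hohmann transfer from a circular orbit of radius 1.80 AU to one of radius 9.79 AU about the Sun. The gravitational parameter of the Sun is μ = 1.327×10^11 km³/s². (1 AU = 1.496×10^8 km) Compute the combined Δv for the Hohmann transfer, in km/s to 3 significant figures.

Δv = 10.9 km/s

In km: r₁ = 1.80 × 1.496×10^8 = 2.6928×10^8 km; r₂ = 9.79 × 1.496×10^8 = 1.464584×10^9 km.
The Hohmann ellipse has a_t = (r₁ + r₂)/2 = 8.66932×10^8 km.
Circular speed at r₁: v₁ = √(μ/r₁) = √(1.327×10^11/2.6928×10^8) = 22.199 km/s.
Transfer-orbit speed at r₁ (vis-viva equation): v_p = √[μ(2/r₁ − 1/a_t)] = 28.853 km/s.
First burn Δv₁ = |v_p − v₁| = 6.654 km/s.
Circular speed at r₂: v₂ = √(μ/r₂) = 9.519 km/s.
Transfer-orbit speed at r₂: v_a = √[μ(2/r₂ − 1/a_t)] = 5.305 km/s.
Second burn Δv₂ = |v₂ − v_a| = 4.214 km/s.
Δv = Δv₁ + Δv₂ = 6.654 + 4.214 = 10.87 km/s.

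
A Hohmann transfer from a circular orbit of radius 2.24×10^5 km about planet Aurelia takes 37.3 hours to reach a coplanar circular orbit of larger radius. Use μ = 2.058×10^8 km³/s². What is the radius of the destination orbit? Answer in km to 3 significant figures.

Transfer time t = 37.3 hours = 1.3428×10^5 s, and t = π√(a_t³/μ).
So a_t = (μ t²/π²)^(1/3) = (2.058×10^8 × (1.3428×10^5)² / π²)^(1/3) = 7.2175×10^5 km.
Since a_t = (r₁ + r₂)/2, r₂ = 2a_t − r₁ = 2×7.2175×10^5 − 2.240×10^5 = 1.2195×10^6 km.

r₂ = 1.22×10^6 km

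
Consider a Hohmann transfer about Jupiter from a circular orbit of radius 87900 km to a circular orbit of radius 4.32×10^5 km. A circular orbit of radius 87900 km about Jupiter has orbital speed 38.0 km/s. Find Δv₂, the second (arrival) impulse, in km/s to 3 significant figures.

From the circular-orbit relation v² = μ/r at r = 87900 km: μ = v²r = (38.0)² × 87900 = 1.26928×10^8 km³/s².
Transfer-ellipse semi-major axis a_t = (r₁ + r₂)/2 = (87900 + 4.320×10^5)/2 = 2.5995×10^5 km.
Circular speed at r = 4.320×10^5 km: v_c = √(μ/r) = 17.1410 km/s.
Transfer-orbit speed at the same r (vis-viva, a = a_t): v_t = √[μ(2/r − 1/a_t)] = 9.96749 km/s.
Δv₂ = |v_t − v_c| = |9.96749 − 17.1410| = 7.174 km/s.

Δv₂ = 7.17 km/s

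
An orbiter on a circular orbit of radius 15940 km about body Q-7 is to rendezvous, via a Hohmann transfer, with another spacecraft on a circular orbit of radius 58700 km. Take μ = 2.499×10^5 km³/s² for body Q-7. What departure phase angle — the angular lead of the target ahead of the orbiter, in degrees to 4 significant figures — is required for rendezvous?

φ = 88.75°

Transfer-ellipse semi-major axis a_t = (r₁ + r₂)/2 = (15940 + 58700)/2 = 37320 km.
The half-period of the transfer ellipse is t = π√(a_t³/μ) = 45310 s.
The target's mean motion on its circular orbit is ω₂ = √(μ/r₂³) = 3.515×10^-5 rad/s.
Angle swept by the target during transfer: ω₂·t = 1.5926 rad = 91.25°.
Arrival is 180° from departure on the ellipse, so φ = 180° − 91.25° = 88.75°.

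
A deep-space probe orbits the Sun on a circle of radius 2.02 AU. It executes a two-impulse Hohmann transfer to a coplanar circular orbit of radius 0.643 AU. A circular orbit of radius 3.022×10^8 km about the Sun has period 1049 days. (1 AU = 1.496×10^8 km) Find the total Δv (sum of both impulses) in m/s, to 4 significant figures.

Δv = 15000 m/s

From Kepler's third law T² = 4π²r³/μ at r = 3.022×10^8 km, T = 1049 days = 1049 × 86400 s = 9.06336×10^7 s: μ = 4π²r³/T² = 1.32637×10^11 km³/s².
In km: r₁ = 2.02 × 1.496×10^8 = 3.02192×10^8 km; r₂ = 0.643 × 1.496×10^8 = 9.61928×10^7 km.
Semi-major axis of the transfer orbit: a_t = (3.02192×10^8 + 9.61928×10^7)/2 = 1.991924×10^8 km.
Circular speed at r₁: v₁ = √(μ/r₁) = √(1.32637×10^11/3.02192×10^8) = 20.95033 km/s.
Transfer-orbit speed at r₁ (v² = μ(2/r − 1/a)): v_a = √[μ(2/r₁ − 1/a_t)] = 14.55881 km/s.
First burn Δv₁ = |v_a − v₁| = 6.392 km/s.
At r₂, v₂ = √(μ/r₂) = 37.133 km/s.
Transfer-orbit speed at r₂: v_p = √[μ(2/r₂ − 1/a_t)] = 45.737 km/s.
Second burn Δv₂ = |v₂ − v_p| = 8.604 km/s.
Δv = Δv₁ + Δv₂ = 6.392 + 8.604 = 15.00 km/s.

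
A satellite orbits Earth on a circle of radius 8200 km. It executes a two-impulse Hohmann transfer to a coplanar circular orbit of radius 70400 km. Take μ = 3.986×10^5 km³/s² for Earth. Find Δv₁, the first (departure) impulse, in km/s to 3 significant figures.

Semi-major axis of the transfer orbit: a_t = (8200 + 70400)/2 = 39300 km.
Circular speed at r = 8200 km: v_c = √(μ/r) = 6.9721 km/s.
Transfer-orbit speed at the same r (vis-viva, a = a_t): v_t = √[μ(2/r − 1/a_t)] = 9.3315 km/s.
Δv₁ = |v_t − v_c| = |9.3315 − 6.9721| = 2.359 km/s.

Δv₁ = 2.36 km/s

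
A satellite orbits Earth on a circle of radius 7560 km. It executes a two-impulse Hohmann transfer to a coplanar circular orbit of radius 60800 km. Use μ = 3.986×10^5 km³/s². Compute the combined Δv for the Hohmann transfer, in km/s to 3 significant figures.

The Hohmann ellipse has a_t = (r₁ + r₂)/2 = 34180 km.
Circular speed at r₁: v₁ = √(μ/r₁) = √(3.986×10^5/7560) = 7.2611891 km/s.
On the transfer ellipse at r₁, v² = μ(2/r − 1/a) gives v_p = √[μ(2/r₁ − 1/a_t)] = 9.6844176 km/s.
First burn Δv₁ = |v_p − v₁| = 2.4232285 km/s.
At r₂, v₂ = √(μ/r₂) = 2.5604533 km/s.
Transfer-orbit speed at r₂: v_a = √[μ(2/r₂ − 1/a_t)] = 1.2041809 km/s.
Second burn Δv₂ = |v₂ − v_a| = 1.3562724 km/s.
Total Δv = Δv₁ + Δv₂ = 3.780 km/s.

Δv = 3.78 km/s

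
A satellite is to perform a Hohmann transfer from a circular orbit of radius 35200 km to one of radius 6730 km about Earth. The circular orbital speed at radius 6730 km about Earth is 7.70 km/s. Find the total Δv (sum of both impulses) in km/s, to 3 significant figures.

From the circular-orbit relation v² = μ/r at r = 6730 km: μ = v²r = (7.70)² × 6730 = 3.99022×10^5 km³/s².
Semi-major axis of the transfer orbit: a_t = (35200 + 6730)/2 = 20965 km.
At r₁ the circular-orbit speed is v₁ = √(μ/r₁) = 3.3669 km/s.
On the transfer ellipse at r₁, vis-viva equation gives v_a = √[μ(2/r₁ − 1/a_t)] = 1.9076 km/s.
First burn Δv₁ = |v_a − v₁| = 1.4593 km/s.
At r₂, v₂ = √(μ/r₂) = 7.7000 km/s.
Transfer-orbit speed at r₂: v_p = √[μ(2/r₂ − 1/a_t)] = 9.9773 km/s.
Second burn Δv₂ = |v₂ − v_p| = 2.2773 km/s.
Total Δv = Δv₁ + Δv₂ = 3.737 km/s.

Δv = 3.74 km/s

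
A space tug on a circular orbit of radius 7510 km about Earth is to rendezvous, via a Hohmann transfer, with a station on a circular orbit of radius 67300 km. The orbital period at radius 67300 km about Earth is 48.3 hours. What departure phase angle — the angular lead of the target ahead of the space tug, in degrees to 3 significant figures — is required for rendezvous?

From Kepler's third law T² = 4π²r³/μ at r = 67300 km, T = 48.3 hours = 48.3 × 3600 s = 1.7388×10^5 s: μ = 4π²r³/T² = 3.98021×10^5 km³/s².
Transfer-ellipse semi-major axis a_t = (r₁ + r₂)/2 = (7510 + 67300)/2 = 37405 km.
Transfer time t = π√(a_t³/μ) = 36024 s.
The target's mean motion on its circular orbit is ω₂ = √(μ/r₂³) = 3.6135×10^-5 rad/s.
Angle swept by the target during transfer: ω₂·t = 1.3017 rad = 74.58°.
Arrival is 180° from departure on the ellipse, so φ = 180° − 74.58° = 105°.

φ = 105°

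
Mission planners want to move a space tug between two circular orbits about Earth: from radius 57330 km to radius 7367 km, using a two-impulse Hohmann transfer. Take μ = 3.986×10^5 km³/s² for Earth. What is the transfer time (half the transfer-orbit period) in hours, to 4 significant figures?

The Hohmann ellipse has a_t = (r₁ + r₂)/2 = 32348.5 km.
Half the transfer-orbit period gives t = π√(a_t³/μ) = 28950 s.
Converting: 28950 s ÷ 3600 s/hour = 8.042 hours.

t = 8.042 hours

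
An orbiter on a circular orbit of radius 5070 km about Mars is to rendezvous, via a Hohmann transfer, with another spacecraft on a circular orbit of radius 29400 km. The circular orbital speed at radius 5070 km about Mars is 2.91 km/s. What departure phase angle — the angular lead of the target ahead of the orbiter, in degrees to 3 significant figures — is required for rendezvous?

φ = 99.2°

From the circular-orbit relation v² = μ/r at r = 5070 km: μ = v²r = (2.91)² × 5070 = 42933.3 km³/s².
Transfer-ellipse semi-major axis a_t = (r₁ + r₂)/2 = (5070 + 29400)/2 = 17235 km.
The half-period of the transfer ellipse is t = π√(a_t³/μ) = 34310 s.
Target angular speed ω₂ = √(μ/r₂³) = 4.110×10^-5 rad/s.
Angle swept by the target during transfer: ω₂·t = 1.410 rad = 80.79°.
Arrival is 180° from departure on the ellipse, so φ = 180° − 80.79° = 99.2°.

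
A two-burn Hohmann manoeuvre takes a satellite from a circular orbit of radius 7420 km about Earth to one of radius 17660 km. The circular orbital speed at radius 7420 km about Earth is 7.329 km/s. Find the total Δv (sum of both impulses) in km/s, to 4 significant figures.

Δv = 2.465 km/s

From the circular-orbit relation v² = μ/r at r = 7420 km: μ = v²r = (7.329)² × 7420 = 3.98560×10^5 km³/s².
The Hohmann ellipse has a_t = (r₁ + r₂)/2 = 12540 km.
Circular speed at r₁: v₁ = √(μ/r₁) = √(3.98560×10^5/7420) = 7.3290 km/s.
On the transfer ellipse at r₁, vis-viva equation gives v_p = √[μ(2/r₁ − 1/a_t)] = 8.6974 km/s.
First burn Δv₁ = |v_p − v₁| = 1.3684 km/s.
Circular speed at r₂: v₂ = √(μ/r₂) = 4.7506 km/s.
Transfer-orbit speed at r₂: v_a = √[μ(2/r₂ − 1/a_t)] = 3.6543 km/s.
Second burn Δv₂ = |v₂ − v_a| = 1.0963 km/s.
Δv = Δv₁ + Δv₂ = 1.3684 + 1.0963 = 2.465 km/s.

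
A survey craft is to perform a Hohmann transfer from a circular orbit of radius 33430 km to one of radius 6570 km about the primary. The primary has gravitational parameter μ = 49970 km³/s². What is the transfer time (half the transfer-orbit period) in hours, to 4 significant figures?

Semi-major axis of the transfer orbit: a_t = (33430 + 6570)/2 = 20000 km.
Half the transfer-orbit period gives t = π√(a_t³/μ) = 39750 s.
Converting: 39750 s ÷ 3600 s/hour = 11.04 hours.

t = 11.04 hours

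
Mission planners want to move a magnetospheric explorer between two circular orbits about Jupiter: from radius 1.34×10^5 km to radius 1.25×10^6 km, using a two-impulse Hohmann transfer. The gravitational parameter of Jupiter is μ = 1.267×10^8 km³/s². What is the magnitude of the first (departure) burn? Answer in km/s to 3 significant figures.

Δv₁ = 10.6 km/s

The Hohmann ellipse has a_t = (r₁ + r₂)/2 = 6.920×10^5 km.
Circular speed at r = 1.340×10^5 km: v_c = √(μ/r) = 30.75 km/s.
Vis-viva on the transfer ellipse at r = 1.340×10^5 km gives v_t = √[μ(2/r − 1/a_t)] = 41.33 km/s.
Δv₁ = |v_t − v_c| = |41.33 − 30.75| = 10.58 km/s.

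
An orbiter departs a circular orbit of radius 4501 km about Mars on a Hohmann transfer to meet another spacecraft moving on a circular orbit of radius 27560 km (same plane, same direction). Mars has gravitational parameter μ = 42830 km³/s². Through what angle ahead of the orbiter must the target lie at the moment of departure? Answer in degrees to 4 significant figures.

φ = 100.2°

Transfer-ellipse semi-major axis a_t = (r₁ + r₂)/2 = (4501 + 27560)/2 = 16030.5 km.
The half-period of the transfer ellipse is t = π√(a_t³/μ) = 30810.34 s.
The target's mean motion on its circular orbit is ω₂ = √(μ/r₂³) = 4.523298×10^-5 rad/s.
Angle swept by the target during transfer: ω₂·t = 1.393643 rad = 79.8499°.
The orbiter traverses 180° on the transfer ellipse, so the target must lead by 180° − 79.8499° = 100.2°.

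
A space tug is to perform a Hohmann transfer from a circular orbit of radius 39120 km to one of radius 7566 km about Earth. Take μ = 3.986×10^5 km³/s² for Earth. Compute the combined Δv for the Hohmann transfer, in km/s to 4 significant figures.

Δv = 3.513 km/s

Semi-major axis of the transfer orbit: a_t = (39120 + 7566)/2 = 23343 km.
At r₁ the circular-orbit speed is v₁ = √(μ/r₁) = 3.192 km/s.
On the transfer ellipse at r₁, v² = μ(2/r − 1/a) gives v_a = √[μ(2/r₁ − 1/a_t)] = 1.817 km/s.
First burn Δv₁ = |v_a − v₁| = 1.375 km/s.
At r₂, v₂ = √(μ/r₂) = 7.258 km/s.
Transfer-orbit speed at r₂: v_p = √[μ(2/r₂ − 1/a_t)] = 9.396 km/s.
Second burn Δv₂ = |v₂ − v_p| = 2.138 km/s.
Total Δv = Δv₁ + Δv₂ = 3.513 km/s.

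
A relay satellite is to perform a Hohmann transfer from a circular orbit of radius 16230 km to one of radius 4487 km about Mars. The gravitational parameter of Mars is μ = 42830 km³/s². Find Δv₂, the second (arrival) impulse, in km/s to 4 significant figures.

Semi-major axis of the transfer orbit: a_t = (16230 + 4487)/2 = 10358.5 km.
On the circular orbit at r = 4487 km, v_c = √(μ/r) = 3.0896 km/s.
Vis-viva on the transfer ellipse at r = 4487 km gives v_t = √[μ(2/r − 1/a_t)] = 3.8673 km/s.
Δv₂ = |v_t − v_c| = |3.8673 − 3.0896| = 0.7777 km/s.

Δv₂ = 0.7777 km/s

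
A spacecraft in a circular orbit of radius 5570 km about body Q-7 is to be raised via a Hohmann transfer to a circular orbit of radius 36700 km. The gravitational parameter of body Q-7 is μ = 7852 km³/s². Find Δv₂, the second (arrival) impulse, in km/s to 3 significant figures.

Δv₂ = 0.225 km/s

Semi-major axis of the transfer orbit: a_t = (5570 + 36700)/2 = 21135 km.
On the circular orbit at r = 36700 km, v_c = √(μ/r) = 0.46255 km/s.
Transfer-orbit speed at the same r (vis-viva, a = a_t): v_t = √[μ(2/r − 1/a_t)] = 0.23746 km/s.
Δv₂ = |v_t − v_c| = |0.23746 − 0.46255| = 0.2251 km/s.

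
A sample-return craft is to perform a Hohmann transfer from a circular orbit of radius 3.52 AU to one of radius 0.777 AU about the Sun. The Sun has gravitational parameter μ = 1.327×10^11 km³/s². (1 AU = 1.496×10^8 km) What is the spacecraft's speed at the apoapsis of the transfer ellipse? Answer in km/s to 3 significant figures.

v = 9.55 km/s

In km: r₁ = 3.52 × 1.496×10^8 = 5.26592×10^8 km; r₂ = 0.777 × 1.496×10^8 = 1.162392×10^8 km.
Semi-major axis of the transfer orbit: a_t = (5.26592×10^8 + 1.162392×10^8)/2 = 3.214156×10^8 km.
The apoapsis of the transfer ellipse is at r = 5.26592×10^8 km.
Vis-viva: v = √[μ(2/r − 1/a_t)] = √[1.327×10^11 × (2/5.26592×10^8 − 1/3.214156×10^8)] = 9.546 km/s.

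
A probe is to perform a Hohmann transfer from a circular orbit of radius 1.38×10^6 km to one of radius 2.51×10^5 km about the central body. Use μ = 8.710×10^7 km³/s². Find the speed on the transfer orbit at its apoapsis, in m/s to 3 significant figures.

v = 4410 m/s

Semi-major axis of the transfer orbit: a_t = (1.380×10^6 + 2.510×10^5)/2 = 8.155×10^5 km.
At apoapsis, r = 1.380×10^6 km.
Applying v² = μ(2/r − 1/a_t): v = 4.408 km/s.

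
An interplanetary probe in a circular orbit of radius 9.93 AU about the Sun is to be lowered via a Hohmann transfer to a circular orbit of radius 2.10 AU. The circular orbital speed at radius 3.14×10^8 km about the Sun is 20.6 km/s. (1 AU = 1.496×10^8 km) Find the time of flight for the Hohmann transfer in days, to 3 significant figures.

t = 2690 days

From the circular-orbit relation v² = μ/r at r = 3.14×10^8 km: μ = v²r = (20.6)² × 3.14×10^8 = 1.33249×10^11 km³/s².
In km: r₁ = 9.93 × 1.496×10^8 = 1.485528×10^9 km; r₂ = 2.10 × 1.496×10^8 = 3.1416×10^8 km.
Transfer-ellipse semi-major axis a_t = (r₁ + r₂)/2 = (1.485528×10^9 + 3.1416×10^8)/2 = 8.99844×10^8 km.
By Kepler's third law the transfer-orbit period is T = 2π√(a_t³/μ), so t = T/2 = 2.323×10^8 s.
Converting: 2.323×10^8 s ÷ 86400 s/day = 2690 days.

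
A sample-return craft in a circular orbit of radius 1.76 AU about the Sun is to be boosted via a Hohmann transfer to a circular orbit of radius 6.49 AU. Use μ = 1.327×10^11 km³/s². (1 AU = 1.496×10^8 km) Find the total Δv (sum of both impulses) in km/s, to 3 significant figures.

Δv = 9.76 km/s

In km: r₁ = 1.76 × 1.496×10^8 = 2.63296×10^8 km; r₂ = 6.49 × 1.496×10^8 = 9.70904×10^8 km.
Semi-major axis of the transfer orbit: a_t = (2.63296×10^8 + 9.70904×10^8)/2 = 6.171×10^8 km.
At r₁ the circular-orbit speed is v₁ = √(μ/r₁) = 22.45 km/s.
On the transfer ellipse at r₁, v² = μ(2/r − 1/a) gives v_p = √[μ(2/r₁ − 1/a_t)] = 28.16 km/s.
First burn Δv₁ = |v_p − v₁| = 5.710 km/s.
At r₂, v₂ = √(μ/r₂) = 11.69 km/s.
Transfer-orbit speed at r₂: v_a = √[μ(2/r₂ − 1/a_t)] = 7.636 km/s.
Second burn Δv₂ = |v₂ − v_a| = 4.054 km/s.
Δv = Δv₁ + Δv₂ = 5.710 + 4.054 = 9.764 km/s.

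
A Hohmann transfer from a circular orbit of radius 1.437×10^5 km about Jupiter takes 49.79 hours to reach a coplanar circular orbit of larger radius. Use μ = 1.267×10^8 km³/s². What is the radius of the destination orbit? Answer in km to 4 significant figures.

r₂ = 1.345×10^6 km

Transfer time t = 49.79 hours = 1.79244×10^5 s, and t = π√(a_t³/μ).
So a_t = (μ t²/π²)^(1/3) = (1.267×10^8 × (1.79244×10^5)² / π²)^(1/3) = 7.4437×10^5 km.
Since a_t = (r₁ + r₂)/2, r₂ = 2a_t − r₁ = 2×7.4437×10^5 − 1.437×10^5 = 1.34504×10^6 km.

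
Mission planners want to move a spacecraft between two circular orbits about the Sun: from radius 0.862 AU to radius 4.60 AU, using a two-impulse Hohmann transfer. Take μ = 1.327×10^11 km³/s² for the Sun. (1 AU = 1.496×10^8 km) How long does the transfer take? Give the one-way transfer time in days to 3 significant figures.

t = 824 days

In km: r₁ = 0.862 × 1.496×10^8 = 1.289552×10^8 km; r₂ = 4.60 × 1.496×10^8 = 6.8816×10^8 km.
Semi-major axis of the transfer orbit: a_t = (1.289552×10^8 + 6.8816×10^8)/2 = 4.085576×10^8 km.
Half the transfer-orbit period gives t = π√(a_t³/μ) = 7.122×10^7 s.
Converting: 7.122×10^7 s ÷ 86400 s/day = 824 days.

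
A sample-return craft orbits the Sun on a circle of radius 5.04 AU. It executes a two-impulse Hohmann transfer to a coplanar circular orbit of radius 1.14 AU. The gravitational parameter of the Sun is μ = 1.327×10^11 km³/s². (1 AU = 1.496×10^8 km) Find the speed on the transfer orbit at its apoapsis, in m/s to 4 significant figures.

v = 8058 m/s

In km: r₁ = 5.04 × 1.496×10^8 = 7.53984×10^8 km; r₂ = 1.14 × 1.496×10^8 = 1.70544×10^8 km.
Transfer-ellipse semi-major axis a_t = (r₁ + r₂)/2 = (7.53984×10^8 + 1.70544×10^8)/2 = 4.62264×10^8 km.
At apoapsis, r = 7.53984×10^8 km.
From the vis-viva equation, v = √[μ(2/r − 1/a_t)] = 8.058 km/s.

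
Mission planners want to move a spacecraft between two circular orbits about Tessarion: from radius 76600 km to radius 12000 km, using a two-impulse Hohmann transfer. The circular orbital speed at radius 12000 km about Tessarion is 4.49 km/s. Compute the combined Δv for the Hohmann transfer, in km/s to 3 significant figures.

From the circular-orbit relation v² = μ/r at r = 12000 km: μ = v²r = (4.49)² × 12000 = 2.41921×10^5 km³/s².
Semi-major axis of the transfer orbit: a_t = (76600 + 12000)/2 = 44300 km.
At r₁ the circular-orbit speed is v₁ = √(μ/r₁) = 1.7771 km/s.
On the transfer ellipse at r₁, vis-viva gives v_a = √[μ(2/r₁ − 1/a_t)] = 0.92494 km/s.
First burn Δv₁ = |v_a − v₁| = 0.8522 km/s.
At r₂, v₂ = √(μ/r₂) = 4.490 km/s.
Transfer-orbit speed at r₂: v_p = √[μ(2/r₂ − 1/a_t)] = 5.904 km/s.
Second burn Δv₂ = |v₂ − v_p| = 1.414 km/s.
Δv = Δv₁ + Δv₂ = 0.8522 + 1.414 = 2.266 km/s.

Δv = 2.27 km/s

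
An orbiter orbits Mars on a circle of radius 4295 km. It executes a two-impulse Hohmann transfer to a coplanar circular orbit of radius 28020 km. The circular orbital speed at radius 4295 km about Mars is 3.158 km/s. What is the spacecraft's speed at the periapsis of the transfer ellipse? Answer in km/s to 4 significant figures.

v = 4.159 km/s

From the circular-orbit relation v² = μ/r at r = 4295 km: μ = v²r = (3.158)² × 4295 = 42833.9 km³/s².
Semi-major axis of the transfer orbit: a_t = (4295 + 28020)/2 = 16157.5 km.
At periapsis, r = 4295 km.
From the vis-viva equation, v = √[μ(2/r − 1/a_t)] = 4.159 km/s.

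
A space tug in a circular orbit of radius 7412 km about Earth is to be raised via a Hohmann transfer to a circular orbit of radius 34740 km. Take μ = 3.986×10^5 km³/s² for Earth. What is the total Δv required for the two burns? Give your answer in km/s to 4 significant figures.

Δv = 3.460 km/s

Transfer-ellipse semi-major axis a_t = (r₁ + r₂)/2 = (7412 + 34740)/2 = 21076 km.
Circular speed at r₁: v₁ = √(μ/r₁) = √(3.986×10^5/7412) = 7.3333 km/s.
Transfer-orbit speed at r₁ (vis-viva equation): v_p = √[μ(2/r₁ − 1/a_t)] = 9.4150 km/s.
First burn Δv₁ = |v_p − v₁| = 2.0817 km/s.
Circular speed at r₂: v₂ = √(μ/r₂) = 3.3873 km/s.
Transfer-orbit speed at r₂: v_a = √[μ(2/r₂ − 1/a_t)] = 2.0088 km/s.
Second burn Δv₂ = |v₂ − v_a| = 1.3785 km/s.
Total Δv = Δv₁ + Δv₂ = 3.460 km/s.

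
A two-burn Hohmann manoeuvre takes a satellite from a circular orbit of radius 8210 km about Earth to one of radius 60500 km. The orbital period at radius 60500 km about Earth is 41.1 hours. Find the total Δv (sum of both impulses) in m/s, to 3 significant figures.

Δv = 3590 m/s

From Kepler's third law T² = 4π²r³/μ at r = 60500 km, T = 41.1 hours = 41.1 × 3600 s = 1.4796×10^5 s: μ = 4π²r³/T² = 3.99335×10^5 km³/s².
Semi-major axis of the transfer orbit: a_t = (8210 + 60500)/2 = 34355 km.
Circular speed at r₁: v₁ = √(μ/r₁) = √(3.99335×10^5/8210) = 6.974 km/s.
Transfer-orbit speed at r₁ (vis-viva equation): v_p = √[μ(2/r₁ − 1/a_t)] = 9.255 km/s.
First burn Δv₁ = |v_p − v₁| = 2.281 km/s.
Circular speed at r₂: v₂ = √(μ/r₂) = 2.569 km/s.
Transfer-orbit speed at r₂: v_a = √[μ(2/r₂ − 1/a_t)] = 1.256 km/s.
Second burn Δv₂ = |v₂ − v_a| = 1.313 km/s.
Δv = Δv₁ + Δv₂ = 2.281 + 1.313 = 3.594 km/s.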